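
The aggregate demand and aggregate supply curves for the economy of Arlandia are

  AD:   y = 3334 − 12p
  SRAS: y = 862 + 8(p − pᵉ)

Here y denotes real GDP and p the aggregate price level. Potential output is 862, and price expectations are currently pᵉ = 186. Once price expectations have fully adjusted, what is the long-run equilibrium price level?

Long-run p = 206

Short run: with pᵉ = 186, SRAS is y = 8p − 626. Setting AD = SRAS gives 3960 = 20p, so p = 198 and y = 3334 − 12·198 = 958.
Output 958 is above potential 862, so over time expected prices rise and SRAS shifts left until y returns to 862.
Long run: y = 862 on the AD curve gives 862 = 3334 − 12p, so p = 206.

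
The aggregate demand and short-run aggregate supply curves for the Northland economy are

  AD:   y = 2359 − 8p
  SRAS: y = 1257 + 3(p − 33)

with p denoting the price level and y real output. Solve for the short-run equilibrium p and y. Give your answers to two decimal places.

Write SRAS as y = 1257 + 3p − 99 = 1158 + 3p.
Set AD = SRAS: 2359 − 8p = 1158 + 3p, so 1201 = 11p and p = 109.18.
Substituting into AD, y = 2359 − 8p = 1485.55.

p = 109.18, y = 1485.55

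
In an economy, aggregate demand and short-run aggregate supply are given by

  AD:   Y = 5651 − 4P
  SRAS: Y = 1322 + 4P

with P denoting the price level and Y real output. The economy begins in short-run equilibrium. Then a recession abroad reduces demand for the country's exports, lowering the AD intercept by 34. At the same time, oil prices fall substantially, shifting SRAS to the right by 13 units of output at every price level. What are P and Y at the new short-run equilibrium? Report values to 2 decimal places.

After both shocks: AD is Y = 5617 − 4P and SRAS is Y = 1335 + 4P.
Setting them equal: 4282 = 8P, so P = 535.25.
Substituting into AD, Y = 3476.00.

P = 535.25, Y = 3476.00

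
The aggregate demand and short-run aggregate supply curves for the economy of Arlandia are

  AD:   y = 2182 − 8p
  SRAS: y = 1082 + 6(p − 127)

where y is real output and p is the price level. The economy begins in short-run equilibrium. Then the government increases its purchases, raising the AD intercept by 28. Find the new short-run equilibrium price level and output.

This is a positive demand shock: AD shifts right.
New AD: y = 2210 − 8p.
SRAS can be written y = 320 + 6p.
Set AD = SRAS: 2210 − 8p = 320 + 6p, so 1890 = 14p and p = 135.
y = 2210 − 8·135 = 1130.

p = 135, y = 1130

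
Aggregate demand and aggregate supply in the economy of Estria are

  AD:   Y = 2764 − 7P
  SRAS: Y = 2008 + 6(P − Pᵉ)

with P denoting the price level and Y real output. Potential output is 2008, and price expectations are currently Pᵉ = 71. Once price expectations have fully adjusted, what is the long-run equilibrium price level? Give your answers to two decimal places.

Long-run P = 108.00

Short run: with Pᵉ = 71, SRAS is Y = 1582 + 6P. Setting AD = SRAS gives 1182 = 13P, so P = 90.92 and Y = 2764 − 7P = 2127.54.
Output 2127.54 is above potential 2008, so over time expected prices rise and SRAS shifts left until Y returns to 2008.
Long run: Y = 2008 on the AD curve gives 2008 = 2764 − 7P, so P = 108.00.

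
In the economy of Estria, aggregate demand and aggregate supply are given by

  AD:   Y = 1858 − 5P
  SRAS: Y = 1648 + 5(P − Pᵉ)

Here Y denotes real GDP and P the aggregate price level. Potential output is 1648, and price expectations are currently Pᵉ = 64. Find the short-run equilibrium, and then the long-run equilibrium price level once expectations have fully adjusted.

Short run: P = 53, Y = 1593. Long run: P = 42.

Short run: with Pᵉ = 64, SRAS is Y = 1328 + 5P. Setting AD = SRAS gives 530 = 10P, so P = 53 and Y = 1858 − 5·53 = 1593.
Output 1593 is below potential 1648, so over time expected prices fall and SRAS shifts right until Y returns to 1648.
Long run: Y = 1648 on the AD curve gives 1648 = 1858 − 5P, so P = 42.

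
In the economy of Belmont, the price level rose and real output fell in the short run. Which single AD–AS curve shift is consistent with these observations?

P rose and Y fell. An AD shift moves P and Y in the same direction; an SRAS shift moves them in opposite directions.
Here P and Y moved in opposite directions, so the SRAS curve shifted.
Since Y fell, SRAS shifted left.

SRAS shifted left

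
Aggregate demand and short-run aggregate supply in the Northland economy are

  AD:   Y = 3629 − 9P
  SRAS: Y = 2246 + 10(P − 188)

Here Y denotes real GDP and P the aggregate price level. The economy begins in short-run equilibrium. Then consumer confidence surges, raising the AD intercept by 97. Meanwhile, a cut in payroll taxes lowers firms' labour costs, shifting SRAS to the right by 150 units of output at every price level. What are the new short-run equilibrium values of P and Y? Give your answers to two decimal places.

After both shocks: AD is Y = 3726 − 9P and SRAS is Y = 516 + 10P.
Setting them equal: 3210 = 19P, so P = 168.95.
Substituting into AD, Y = 2205.47.

P = 168.95, Y = 2205.47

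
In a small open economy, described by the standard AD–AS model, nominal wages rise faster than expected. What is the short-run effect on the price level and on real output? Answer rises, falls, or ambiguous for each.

Price level: rises; output: falls

This is an adverse supply shock: SRAS shifts left.
Moving along the downward-sloping AD curve, P rises and Y falls.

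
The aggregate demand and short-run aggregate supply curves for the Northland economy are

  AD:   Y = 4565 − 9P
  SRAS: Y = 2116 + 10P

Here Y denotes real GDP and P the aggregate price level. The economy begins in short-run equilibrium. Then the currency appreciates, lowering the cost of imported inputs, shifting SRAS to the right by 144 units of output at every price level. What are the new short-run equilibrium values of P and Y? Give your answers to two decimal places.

This is a positive supply shock: SRAS shifts right.
New SRAS: Y = 2260 + 10P.
Set AD = SRAS: 4565 − 9P = 2260 + 10P, so 2305 = 19P and P = 121.32.
Substituting into AD, Y = 3473.16.

P = 121.32, Y = 3473.16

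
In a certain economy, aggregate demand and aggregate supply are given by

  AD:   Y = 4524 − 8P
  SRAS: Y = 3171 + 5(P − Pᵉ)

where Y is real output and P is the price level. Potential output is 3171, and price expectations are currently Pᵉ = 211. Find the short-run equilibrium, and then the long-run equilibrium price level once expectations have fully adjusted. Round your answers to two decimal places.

Short run: with Pᵉ = 211, SRAS is Y = 2116 + 5P. Setting AD = SRAS gives 2408 = 13P, so P = 185.23 and Y = 4524 − 8P = 3042.15.
Output 3042.15 is below potential 3171, so over time expected prices fall and SRAS shifts right until Y returns to 3171.
Long run: Y = 3171 on the AD curve gives 3171 = 4524 − 8P, so P = 169.13.

Short run: P = 185.23, Y = 3042.15. Long run: P = 169.13.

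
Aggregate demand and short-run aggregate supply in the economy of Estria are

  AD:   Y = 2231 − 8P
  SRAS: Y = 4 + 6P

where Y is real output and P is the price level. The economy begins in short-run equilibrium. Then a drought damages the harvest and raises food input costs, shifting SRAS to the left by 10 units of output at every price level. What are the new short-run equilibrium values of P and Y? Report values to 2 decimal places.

P = 159.79, Y = 952.71

This is a negative supply shock: SRAS shifts left.
New SRAS: Y = 6P − 6.
Set AD = SRAS: 2231 − 8P = 6P − 6, so 2237 = 14P and P = 159.79.
Substituting into AD, Y = 952.71.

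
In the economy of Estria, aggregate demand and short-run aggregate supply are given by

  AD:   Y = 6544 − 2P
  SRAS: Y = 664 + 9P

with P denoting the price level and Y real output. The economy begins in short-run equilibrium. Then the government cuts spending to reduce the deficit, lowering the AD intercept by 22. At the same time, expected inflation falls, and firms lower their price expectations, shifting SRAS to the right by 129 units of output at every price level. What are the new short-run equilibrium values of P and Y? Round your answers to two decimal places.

After both shocks: AD is Y = 6522 − 2P and SRAS is Y = 793 + 9P.
Setting them equal: 5729 = 11P, so P = 520.82.
Substituting into AD, Y = 5480.36.

P = 520.82, Y = 5480.36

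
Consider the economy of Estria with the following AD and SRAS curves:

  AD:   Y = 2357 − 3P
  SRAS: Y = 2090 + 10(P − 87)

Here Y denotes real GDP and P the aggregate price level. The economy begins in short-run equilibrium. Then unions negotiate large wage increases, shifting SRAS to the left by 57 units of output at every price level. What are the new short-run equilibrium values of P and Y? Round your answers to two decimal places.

This is a negative supply shock: SRAS shifts left.
New SRAS: Y = 1163 + 10P.
Set AD = SRAS: 2357 − 3P = 1163 + 10P, so 1194 = 13P and P = 91.85.
Substituting into AD, Y = 2081.46.

P = 91.85, Y = 2081.46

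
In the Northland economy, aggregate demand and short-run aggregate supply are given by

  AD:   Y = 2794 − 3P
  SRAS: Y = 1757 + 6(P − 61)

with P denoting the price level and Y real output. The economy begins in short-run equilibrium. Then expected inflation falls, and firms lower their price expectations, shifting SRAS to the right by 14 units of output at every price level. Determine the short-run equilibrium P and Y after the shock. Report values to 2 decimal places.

This is a positive supply shock: SRAS shifts right.
New SRAS: Y = 1405 + 6P.
Set AD = SRAS: 2794 − 3P = 1405 + 6P, so 1389 = 9P and P = 154.33.
Substituting into AD, Y = 2331.00.

P = 154.33, Y = 2331.00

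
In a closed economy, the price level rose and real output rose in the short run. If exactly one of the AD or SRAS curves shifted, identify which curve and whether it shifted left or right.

AD shifted right

P rose and Y rose. An AD shift moves P and Y in the same direction; an SRAS shift moves them in opposite directions.
Here P and Y moved in the same direction, so the AD curve shifted.
Since Y rose, AD shifted right.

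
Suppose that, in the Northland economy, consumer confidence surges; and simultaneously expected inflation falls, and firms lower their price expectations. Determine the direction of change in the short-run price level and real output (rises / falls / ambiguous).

The first event is a positive demand shock: AD shifts right, which by itself pushes P up and Y up.
The second is a favourable supply shock: SRAS shifts right, which by itself pushes P down and Y up.
The two shocks push P in opposite directions, so the effect on P is ambiguous. Both shocks push Y up, so Y rises.

Price level: ambiguous; output: rises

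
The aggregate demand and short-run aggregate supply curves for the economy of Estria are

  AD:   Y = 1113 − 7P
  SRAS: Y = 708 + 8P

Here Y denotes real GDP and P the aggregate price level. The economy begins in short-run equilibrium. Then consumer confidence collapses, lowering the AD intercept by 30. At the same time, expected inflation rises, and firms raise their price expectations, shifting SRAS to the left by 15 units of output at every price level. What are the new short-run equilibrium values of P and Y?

P = 26, Y = 901

After both shocks: AD is Y = 1083 − 7P and SRAS is Y = 693 + 8P.
Setting them equal: 390 = 15P, so P = 26.
Y = 1083 − 7·26 = 901.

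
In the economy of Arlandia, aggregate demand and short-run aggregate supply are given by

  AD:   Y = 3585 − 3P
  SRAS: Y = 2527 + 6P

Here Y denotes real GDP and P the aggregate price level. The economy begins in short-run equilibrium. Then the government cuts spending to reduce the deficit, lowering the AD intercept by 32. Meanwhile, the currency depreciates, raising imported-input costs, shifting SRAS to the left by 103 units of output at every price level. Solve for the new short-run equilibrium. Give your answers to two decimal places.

After both shocks: AD is Y = 3553 − 3P and SRAS is Y = 2424 + 6P.
Setting them equal: 1129 = 9P, so P = 125.44.
Substituting into AD, Y = 3176.67.

P = 125.44, Y = 3176.67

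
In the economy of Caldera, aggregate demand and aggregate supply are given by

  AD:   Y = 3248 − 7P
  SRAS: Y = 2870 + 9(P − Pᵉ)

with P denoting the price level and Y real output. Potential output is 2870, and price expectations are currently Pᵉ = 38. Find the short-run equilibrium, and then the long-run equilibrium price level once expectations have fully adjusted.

Short run: with Pᵉ = 38, SRAS is Y = 2528 + 9P. Setting AD = SRAS gives 720 = 16P, so P = 45 and Y = 3248 − 7·45 = 2933.
Output 2933 is above potential 2870, so over time expected prices rise and SRAS shifts left until Y returns to 2870.
Long run: Y = 2870 on the AD curve gives 2870 = 3248 − 7P, so P = 54.

Short run: P = 45, Y = 2933. Long run: P = 54.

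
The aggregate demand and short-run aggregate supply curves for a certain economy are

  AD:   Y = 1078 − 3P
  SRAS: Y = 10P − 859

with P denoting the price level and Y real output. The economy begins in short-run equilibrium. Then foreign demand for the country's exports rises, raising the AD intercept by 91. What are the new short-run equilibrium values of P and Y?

P = 156, Y = 701

This is a positive demand shock: AD shifts right.
New AD: Y = 1169 − 3P.
Set AD = SRAS: 1169 − 3P = 10P − 859, so 2028 = 13P and P = 156.
Y = 1169 − 3·156 = 701.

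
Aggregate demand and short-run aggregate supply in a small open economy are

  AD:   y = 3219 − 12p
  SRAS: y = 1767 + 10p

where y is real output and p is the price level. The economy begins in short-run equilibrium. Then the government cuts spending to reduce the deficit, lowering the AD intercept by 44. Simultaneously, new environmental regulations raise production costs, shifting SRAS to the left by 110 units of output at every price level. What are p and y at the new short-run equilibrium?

After both shocks: AD is y = 3175 − 12p and SRAS is y = 1657 + 10p.
Setting them equal: 1518 = 22p, so p = 69.
y = 3175 − 12·69 = 2347.

p = 69, y = 2347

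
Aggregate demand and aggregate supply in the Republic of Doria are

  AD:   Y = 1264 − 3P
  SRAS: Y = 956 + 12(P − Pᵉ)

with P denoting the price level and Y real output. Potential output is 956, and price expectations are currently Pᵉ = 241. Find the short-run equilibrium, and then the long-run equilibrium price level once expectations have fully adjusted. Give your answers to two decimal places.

Short run: P = 213.33, Y = 624.00. Long run: P = 102.67.

Short run: with Pᵉ = 241, SRAS is Y = 12P − 1936. Setting AD = SRAS gives 3200 = 15P, so P = 213.33 and Y = 1264 − 3P = 624.00.
Output 624.00 is below potential 956, so over time expected prices fall and SRAS shifts right until Y returns to 956.
Long run: Y = 956 on the AD curve gives 956 = 1264 − 3P, so P = 102.67.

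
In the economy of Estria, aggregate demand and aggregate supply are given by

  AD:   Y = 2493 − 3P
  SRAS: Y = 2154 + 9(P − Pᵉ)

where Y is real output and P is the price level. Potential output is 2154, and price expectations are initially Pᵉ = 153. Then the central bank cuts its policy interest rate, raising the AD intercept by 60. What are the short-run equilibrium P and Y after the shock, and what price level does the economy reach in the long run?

AD shifts right: new AD is Y = 2553 − 3P. With Pᵉ = 153, SRAS is Y = 777 + 9P.
Short run: 2553 − 3P = 777 + 9P gives 1776 = 12P, so P = 148 and Y = 2553 − 3·148 = 2109.
Y = 2109 is below potential 2154; expectations adjust and SRAS shifts right until Y = 2154.
Long run: on the new AD curve, 2154 = 2553 − 3P gives P = 133.

Short run: P = 148, Y = 2109. Long run: P = 133.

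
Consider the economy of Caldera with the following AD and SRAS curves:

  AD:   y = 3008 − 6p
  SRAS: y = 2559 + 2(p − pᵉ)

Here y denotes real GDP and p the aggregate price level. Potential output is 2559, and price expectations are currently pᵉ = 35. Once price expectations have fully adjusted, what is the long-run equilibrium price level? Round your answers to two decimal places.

Long-run p = 74.83

Short run: with pᵉ = 35, SRAS is y = 2489 + 2p. Setting AD = SRAS gives 519 = 8p, so p = 64.88 and y = 3008 − 6p = 2618.75.
Output 2618.75 is above potential 2559, so over time expected prices rise and SRAS shifts left until y returns to 2559.
Long run: y = 2559 on the AD curve gives 2559 = 3008 − 6p, so p = 74.83.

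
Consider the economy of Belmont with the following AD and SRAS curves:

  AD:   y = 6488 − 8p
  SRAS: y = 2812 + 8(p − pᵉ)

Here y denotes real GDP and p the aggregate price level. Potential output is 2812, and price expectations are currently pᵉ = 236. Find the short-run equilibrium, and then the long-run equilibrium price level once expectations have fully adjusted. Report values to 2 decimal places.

Short run: with pᵉ = 236, SRAS is y = 924 + 8p. Setting AD = SRAS gives 5564 = 16p, so p = 347.75 and y = 6488 − 8p = 3706.00.
Output 3706.00 is above potential 2812, so over time expected prices rise and SRAS shifts left until y returns to 2812.
Long run: y = 2812 on the AD curve gives 2812 = 6488 − 8p, so p = 459.50.

Short run: p = 347.75, y = 3706.00. Long run: p = 459.50.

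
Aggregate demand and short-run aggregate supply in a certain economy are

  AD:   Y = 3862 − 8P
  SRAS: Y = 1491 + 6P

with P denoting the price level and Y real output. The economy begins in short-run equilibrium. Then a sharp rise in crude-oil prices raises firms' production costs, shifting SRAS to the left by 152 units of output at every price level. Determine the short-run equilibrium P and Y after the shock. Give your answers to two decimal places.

This is a negative supply shock: SRAS shifts left.
New SRAS: Y = 1339 + 6P.
Set AD = SRAS: 3862 − 8P = 1339 + 6P, so 2523 = 14P and P = 180.21.
Substituting into AD, Y = 2420.29.

P = 180.21, Y = 2420.29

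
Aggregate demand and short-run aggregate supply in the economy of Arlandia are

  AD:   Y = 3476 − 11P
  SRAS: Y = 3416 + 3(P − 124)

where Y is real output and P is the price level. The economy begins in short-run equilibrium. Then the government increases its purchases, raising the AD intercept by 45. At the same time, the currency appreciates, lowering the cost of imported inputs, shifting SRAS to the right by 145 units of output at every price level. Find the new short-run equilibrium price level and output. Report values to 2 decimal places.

P = 23.71, Y = 3260.14

After both shocks: AD is Y = 3521 − 11P and SRAS is Y = 3189 + 3P.
Setting them equal: 332 = 14P, so P = 23.71.
Substituting into AD, Y = 3260.14.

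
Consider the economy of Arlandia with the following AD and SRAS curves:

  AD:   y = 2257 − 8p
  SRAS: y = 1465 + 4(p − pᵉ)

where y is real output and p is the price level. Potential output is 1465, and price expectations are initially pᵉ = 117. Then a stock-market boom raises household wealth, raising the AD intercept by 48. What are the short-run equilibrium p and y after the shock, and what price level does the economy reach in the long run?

AD shifts right: new AD is y = 2305 − 8p. With pᵉ = 117, SRAS is y = 997 + 4p.
Short run: 2305 − 8p = 997 + 4p gives 1308 = 12p, so p = 109 and y = 2305 − 8·109 = 1433.
y = 1433 is below potential 1465; expectations adjust and SRAS shifts right until y = 1465.
Long run: on the new AD curve, 1465 = 2305 − 8p gives p = 105.

Short run: p = 109, y = 1433. Long run: p = 105.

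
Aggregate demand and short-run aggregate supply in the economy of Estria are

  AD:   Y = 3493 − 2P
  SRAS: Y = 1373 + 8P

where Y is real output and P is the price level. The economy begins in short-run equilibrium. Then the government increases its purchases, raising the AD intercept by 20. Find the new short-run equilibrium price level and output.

This is a positive demand shock: AD shifts right.
New AD: Y = 3513 − 2P.
Set AD = SRAS: 3513 − 2P = 1373 + 8P, so 2140 = 10P and P = 214.
Y = 3513 − 2·214 = 3085.

P = 214, Y = 3085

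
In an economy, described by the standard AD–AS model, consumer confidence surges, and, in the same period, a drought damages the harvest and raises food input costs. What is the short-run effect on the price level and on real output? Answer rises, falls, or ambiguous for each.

Price level: rises; output: ambiguous

The first event is a positive demand shock: AD shifts right, which by itself pushes P up and Y up.
The second is an adverse supply shock: SRAS shifts left, which by itself pushes P up and Y down.
Both shocks push P up, so P rises. The two shocks push Y in opposite directions, so the effect on Y is ambiguous.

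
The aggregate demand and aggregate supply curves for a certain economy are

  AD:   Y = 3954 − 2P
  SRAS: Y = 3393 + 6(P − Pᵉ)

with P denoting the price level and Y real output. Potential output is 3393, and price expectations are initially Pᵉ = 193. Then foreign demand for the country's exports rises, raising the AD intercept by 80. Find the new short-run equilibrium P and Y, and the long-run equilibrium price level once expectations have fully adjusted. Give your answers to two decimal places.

AD shifts right: new AD is Y = 4034 − 2P. With Pᵉ = 193, SRAS is Y = 2235 + 6P.
Short run: 4034 − 2P = 2235 + 6P gives 1799 = 8P, so P = 224.88 and Y = 4034 − 2P = 3584.25.
Y = 3584.25 is above potential 3393; expectations adjust and SRAS shifts left until Y = 3393.
Long run: on the new AD curve, 3393 = 4034 − 2P gives P = 320.50.

Short run: P = 224.88, Y = 3584.25. Long run: P = 320.50.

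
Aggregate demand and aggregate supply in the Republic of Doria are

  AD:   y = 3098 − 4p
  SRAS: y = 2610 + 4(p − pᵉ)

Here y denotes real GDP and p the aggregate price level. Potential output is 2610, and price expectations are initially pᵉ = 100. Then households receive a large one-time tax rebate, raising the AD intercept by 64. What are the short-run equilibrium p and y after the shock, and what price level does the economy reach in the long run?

Short run: p = 119, y = 2686. Long run: p = 138.

AD shifts right: new AD is y = 3162 − 4p. With pᵉ = 100, SRAS is y = 2210 + 4p.
Short run: 3162 − 4p = 2210 + 4p gives 952 = 8p, so p = 119 and y = 3162 − 4·119 = 2686.
y = 2686 is above potential 2610; expectations adjust and SRAS shifts left until y = 2610.
Long run: on the new AD curve, 2610 = 3162 − 4p gives p = 138.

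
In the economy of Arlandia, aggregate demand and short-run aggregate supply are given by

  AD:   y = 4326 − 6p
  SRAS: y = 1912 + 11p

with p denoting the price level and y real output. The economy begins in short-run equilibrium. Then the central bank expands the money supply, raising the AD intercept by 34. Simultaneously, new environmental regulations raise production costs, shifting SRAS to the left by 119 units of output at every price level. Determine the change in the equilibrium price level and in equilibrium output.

After both shocks: AD is y = 4360 − 6p and SRAS is y = 1793 + 11p.
Setting them equal: 2567 = 17p, so p = 151.
y = 4360 − 6·151 = 3454.
Initially p = 142, y = 3474, so Δp = +9 and Δy = -20.

Δp = +9, Δy = -20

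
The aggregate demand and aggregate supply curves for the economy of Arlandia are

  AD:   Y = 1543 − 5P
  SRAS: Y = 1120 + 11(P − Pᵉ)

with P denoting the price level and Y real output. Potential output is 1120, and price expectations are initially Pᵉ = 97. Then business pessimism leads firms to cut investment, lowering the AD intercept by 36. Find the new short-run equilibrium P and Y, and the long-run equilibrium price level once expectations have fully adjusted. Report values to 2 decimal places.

AD shifts left: new AD is Y = 1507 − 5P. With Pᵉ = 97, SRAS is Y = 53 + 11P.
Short run: 1507 − 5P = 53 + 11P gives 1454 = 16P, so P = 90.88 and Y = 1507 − 5P = 1052.63.
Y = 1052.63 is below potential 1120; expectations adjust and SRAS shifts right until Y = 1120.
Long run: on the new AD curve, 1120 = 1507 − 5P gives P = 77.40.

Short run: P = 90.88, Y = 1052.63. Long run: P = 77.40.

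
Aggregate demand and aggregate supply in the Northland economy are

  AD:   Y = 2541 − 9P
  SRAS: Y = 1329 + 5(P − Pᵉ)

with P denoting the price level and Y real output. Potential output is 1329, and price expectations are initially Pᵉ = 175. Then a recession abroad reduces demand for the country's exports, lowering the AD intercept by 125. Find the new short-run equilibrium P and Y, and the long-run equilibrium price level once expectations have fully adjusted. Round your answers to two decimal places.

AD shifts left: new AD is Y = 2416 − 9P. With Pᵉ = 175, SRAS is Y = 454 + 5P.
Short run: 2416 − 9P = 454 + 5P gives 1962 = 14P, so P = 140.14 and Y = 2416 − 9P = 1154.71.
Y = 1154.71 is below potential 1329; expectations adjust and SRAS shifts right until Y = 1329.
Long run: on the new AD curve, 1329 = 2416 − 9P gives P = 120.78.

Short run: P = 140.14, Y = 1154.71. Long run: P = 120.78.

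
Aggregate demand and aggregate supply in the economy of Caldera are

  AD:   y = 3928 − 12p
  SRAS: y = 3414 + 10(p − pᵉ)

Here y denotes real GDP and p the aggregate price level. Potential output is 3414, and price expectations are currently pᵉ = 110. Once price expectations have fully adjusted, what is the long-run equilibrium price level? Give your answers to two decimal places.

Long-run p = 42.83

Short run: with pᵉ = 110, SRAS is y = 2314 + 10p. Setting AD = SRAS gives 1614 = 22p, so p = 73.36 and y = 3928 − 12p = 3047.64.
Output 3047.64 is below potential 3414, so over time expected prices fall and SRAS shifts right until y returns to 3414.
Long run: y = 3414 on the AD curve gives 3414 = 3928 − 12p, so p = 42.83.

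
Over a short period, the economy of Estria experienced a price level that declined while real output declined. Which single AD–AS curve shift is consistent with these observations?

P fell and Y fell. An AD shift moves P and Y in the same direction; an SRAS shift moves them in opposite directions.
Here P and Y moved in the same direction, so the AD curve shifted.
Since Y fell, AD shifted left.

AD shifted left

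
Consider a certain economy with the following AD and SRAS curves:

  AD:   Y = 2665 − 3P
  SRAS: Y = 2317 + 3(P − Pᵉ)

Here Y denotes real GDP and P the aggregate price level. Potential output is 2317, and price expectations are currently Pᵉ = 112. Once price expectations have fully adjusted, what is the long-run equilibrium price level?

Short run: with Pᵉ = 112, SRAS is Y = 1981 + 3P. Setting AD = SRAS gives 684 = 6P, so P = 114 and Y = 2665 − 3·114 = 2323.
Output 2323 is above potential 2317, so over time expected prices rise and SRAS shifts left until Y returns to 2317.
Long run: Y = 2317 on the AD curve gives 2317 = 2665 − 3P, so P = 116.

Long-run P = 116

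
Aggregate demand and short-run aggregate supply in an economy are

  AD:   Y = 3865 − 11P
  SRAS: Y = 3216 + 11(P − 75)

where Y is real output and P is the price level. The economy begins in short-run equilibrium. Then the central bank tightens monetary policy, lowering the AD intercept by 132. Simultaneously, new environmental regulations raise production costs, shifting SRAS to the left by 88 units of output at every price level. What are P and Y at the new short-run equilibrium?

After both shocks: AD is Y = 3733 − 11P and SRAS is Y = 2303 + 11P.
Setting them equal: 1430 = 22P, so P = 65.
Y = 3733 − 11·65 = 3018.

P = 65, Y = 3018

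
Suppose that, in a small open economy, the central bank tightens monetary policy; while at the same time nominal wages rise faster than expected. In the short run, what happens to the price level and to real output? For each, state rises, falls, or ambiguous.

The first event is a negative demand shock: AD shifts left, which by itself pushes P down and Y down.
The second is an adverse supply shock: SRAS shifts left, which by itself pushes P up and Y down.
The two shocks push P in opposite directions, so the effect on P is ambiguous. Both shocks push Y down, so Y falls.

Price level: ambiguous; output: falls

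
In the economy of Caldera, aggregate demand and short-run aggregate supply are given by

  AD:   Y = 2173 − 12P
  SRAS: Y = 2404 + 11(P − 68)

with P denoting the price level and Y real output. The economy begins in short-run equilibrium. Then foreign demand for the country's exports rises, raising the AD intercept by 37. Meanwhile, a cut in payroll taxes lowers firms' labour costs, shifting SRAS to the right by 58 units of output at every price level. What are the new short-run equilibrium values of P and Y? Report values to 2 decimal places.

After both shocks: AD is Y = 2210 − 12P and SRAS is Y = 1714 + 11P.
Setting them equal: 496 = 23P, so P = 21.57.
Substituting into AD, Y = 1951.22.

P = 21.57, Y = 1951.22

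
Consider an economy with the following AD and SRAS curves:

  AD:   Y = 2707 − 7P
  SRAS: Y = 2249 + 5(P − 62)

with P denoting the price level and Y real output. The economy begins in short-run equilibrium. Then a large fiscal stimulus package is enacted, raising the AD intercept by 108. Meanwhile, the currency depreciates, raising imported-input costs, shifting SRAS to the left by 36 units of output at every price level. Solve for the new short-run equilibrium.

P = 76, Y = 2283

After both shocks: AD is Y = 2815 − 7P and SRAS is Y = 1903 + 5P.
Setting them equal: 912 = 12P, so P = 76.
Y = 2815 − 7·76 = 2283.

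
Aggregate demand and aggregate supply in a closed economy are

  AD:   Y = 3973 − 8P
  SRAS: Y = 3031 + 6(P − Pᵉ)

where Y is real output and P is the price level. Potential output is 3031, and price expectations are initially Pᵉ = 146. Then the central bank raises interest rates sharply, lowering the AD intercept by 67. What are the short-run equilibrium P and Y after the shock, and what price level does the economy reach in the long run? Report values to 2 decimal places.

Short run: P = 125.07, Y = 2905.43. Long run: P = 109.38.

AD shifts left: new AD is Y = 3906 − 8P. With Pᵉ = 146, SRAS is Y = 2155 + 6P.
Short run: 3906 − 8P = 2155 + 6P gives 1751 = 14P, so P = 125.07 and Y = 3906 − 8P = 2905.43.
Y = 2905.43 is below potential 3031; expectations adjust and SRAS shifts right until Y = 3031.
Long run: on the new AD curve, 3031 = 3906 − 8P gives P = 109.38.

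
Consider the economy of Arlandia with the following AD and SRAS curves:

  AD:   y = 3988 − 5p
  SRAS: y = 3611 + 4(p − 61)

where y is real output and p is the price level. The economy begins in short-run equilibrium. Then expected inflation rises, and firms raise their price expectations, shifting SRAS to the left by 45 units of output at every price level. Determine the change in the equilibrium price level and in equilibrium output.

This is a negative supply shock: SRAS shifts left.
New SRAS: y = 3322 + 4p.
Set AD = SRAS: 3988 − 5p = 3322 + 4p, so 666 = 9p and p = 74.
y = 3988 − 5·74 = 3618.
Initially p = 69, y = 3643, so Δp = +5 and Δy = -25.

Δp = +5, Δy = -25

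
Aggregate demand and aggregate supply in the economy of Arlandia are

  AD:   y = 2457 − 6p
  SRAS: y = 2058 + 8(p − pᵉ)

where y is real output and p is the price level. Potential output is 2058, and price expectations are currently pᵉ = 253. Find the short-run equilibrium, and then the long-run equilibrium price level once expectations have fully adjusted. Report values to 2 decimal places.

Short run: p = 173.07, y = 1418.57. Long run: p = 66.50.

Short run: with pᵉ = 253, SRAS is y = 34 + 8p. Setting AD = SRAS gives 2423 = 14p, so p = 173.07 and y = 2457 − 6p = 1418.57.
Output 1418.57 is below potential 2058, so over time expected prices fall and SRAS shifts right until y returns to 2058.
Long run: y = 2058 on the AD curve gives 2058 = 2457 − 6p, so p = 66.50.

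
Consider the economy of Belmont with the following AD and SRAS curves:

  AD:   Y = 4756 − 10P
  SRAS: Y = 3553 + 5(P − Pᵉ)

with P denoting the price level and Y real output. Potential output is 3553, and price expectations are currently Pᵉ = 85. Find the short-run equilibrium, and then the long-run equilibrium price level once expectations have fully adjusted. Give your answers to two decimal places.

Short run: with Pᵉ = 85, SRAS is Y = 3128 + 5P. Setting AD = SRAS gives 1628 = 15P, so P = 108.53 and Y = 4756 − 10P = 3670.67.
Output 3670.67 is above potential 3553, so over time expected prices rise and SRAS shifts left until Y returns to 3553.
Long run: Y = 3553 on the AD curve gives 3553 = 4756 − 10P, so P = 120.30.

Short run: P = 108.53, Y = 3670.67. Long run: P = 120.30.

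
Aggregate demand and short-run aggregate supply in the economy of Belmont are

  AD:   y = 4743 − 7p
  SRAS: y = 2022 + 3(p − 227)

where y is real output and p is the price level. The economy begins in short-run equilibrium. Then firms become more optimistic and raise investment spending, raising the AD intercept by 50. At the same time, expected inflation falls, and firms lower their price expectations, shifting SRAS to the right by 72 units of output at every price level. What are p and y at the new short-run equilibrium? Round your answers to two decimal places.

p = 338.00, y = 2427.00

After both shocks: AD is y = 4793 − 7p and SRAS is y = 1413 + 3p.
Setting them equal: 3380 = 10p, so p = 338.00.
Substituting into AD, y = 2427.00.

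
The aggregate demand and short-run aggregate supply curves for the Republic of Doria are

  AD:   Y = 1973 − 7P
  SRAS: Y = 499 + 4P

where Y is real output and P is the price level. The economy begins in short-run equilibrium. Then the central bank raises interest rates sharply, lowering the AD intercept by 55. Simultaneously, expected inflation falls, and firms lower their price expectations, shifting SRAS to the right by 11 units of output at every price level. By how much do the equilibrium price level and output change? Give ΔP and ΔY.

After both shocks: AD is Y = 1918 − 7P and SRAS is Y = 510 + 4P.
Setting them equal: 1408 = 11P, so P = 128.
Y = 1918 − 7·128 = 1022.
Initially P = 134, Y = 1035, so ΔP = -6 and ΔY = -13.

ΔP = -6, ΔY = -13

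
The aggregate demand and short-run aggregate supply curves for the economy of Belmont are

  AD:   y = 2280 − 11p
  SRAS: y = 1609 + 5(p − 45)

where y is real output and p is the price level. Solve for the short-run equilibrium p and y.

p = 56, y = 1664

Write SRAS as y = 1609 + 5p − 225 = 1384 + 5p.
Set AD = SRAS: 2280 − 11p = 1384 + 5p, so 896 = 16p and p = 56.
Then y = 2280 − 11·56 = 1664.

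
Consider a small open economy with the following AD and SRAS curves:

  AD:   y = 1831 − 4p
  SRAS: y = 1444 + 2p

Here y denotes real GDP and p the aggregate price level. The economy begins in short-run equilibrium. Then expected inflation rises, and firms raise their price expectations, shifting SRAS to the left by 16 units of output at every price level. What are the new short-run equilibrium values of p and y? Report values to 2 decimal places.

This is a negative supply shock: SRAS shifts left.
New SRAS: y = 1428 + 2p.
Set AD = SRAS: 1831 − 4p = 1428 + 2p, so 403 = 6p and p = 67.17.
Substituting into AD, y = 1562.33.

p = 67.17, y = 1562.33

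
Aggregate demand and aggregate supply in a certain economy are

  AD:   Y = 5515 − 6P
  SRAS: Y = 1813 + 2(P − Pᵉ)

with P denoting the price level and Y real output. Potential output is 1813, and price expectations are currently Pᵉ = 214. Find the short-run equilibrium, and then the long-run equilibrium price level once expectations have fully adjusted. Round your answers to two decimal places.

Short run: P = 516.25, Y = 2417.50. Long run: P = 617.00.

Short run: with Pᵉ = 214, SRAS is Y = 1385 + 2P. Setting AD = SRAS gives 4130 = 8P, so P = 516.25 and Y = 5515 − 6P = 2417.50.
Output 2417.50 is above potential 1813, so over time expected prices rise and SRAS shifts left until Y returns to 1813.
Long run: Y = 1813 on the AD curve gives 1813 = 5515 − 6P, so P = 617.00.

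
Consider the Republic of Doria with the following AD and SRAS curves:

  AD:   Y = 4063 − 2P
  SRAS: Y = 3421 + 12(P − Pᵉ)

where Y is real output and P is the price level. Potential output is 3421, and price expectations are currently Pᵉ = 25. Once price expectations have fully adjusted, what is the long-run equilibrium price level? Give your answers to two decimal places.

Short run: with Pᵉ = 25, SRAS is Y = 3121 + 12P. Setting AD = SRAS gives 942 = 14P, so P = 67.29 and Y = 4063 − 2P = 3928.43.
Output 3928.43 is above potential 3421, so over time expected prices rise and SRAS shifts left until Y returns to 3421.
Long run: Y = 3421 on the AD curve gives 3421 = 4063 − 2P, so P = 321.00.

Long-run P = 321.00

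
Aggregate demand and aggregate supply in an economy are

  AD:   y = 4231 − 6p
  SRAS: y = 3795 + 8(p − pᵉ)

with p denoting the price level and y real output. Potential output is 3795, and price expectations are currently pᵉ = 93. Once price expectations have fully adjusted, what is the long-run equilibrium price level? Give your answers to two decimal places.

Long-run p = 72.67

Short run: with pᵉ = 93, SRAS is y = 3051 + 8p. Setting AD = SRAS gives 1180 = 14p, so p = 84.29 and y = 4231 − 6p = 3725.29.
Output 3725.29 is below potential 3795, so over time expected prices fall and SRAS shifts right until y returns to 3795.
Long run: y = 3795 on the AD curve gives 3795 = 4231 − 6p, so p = 72.67.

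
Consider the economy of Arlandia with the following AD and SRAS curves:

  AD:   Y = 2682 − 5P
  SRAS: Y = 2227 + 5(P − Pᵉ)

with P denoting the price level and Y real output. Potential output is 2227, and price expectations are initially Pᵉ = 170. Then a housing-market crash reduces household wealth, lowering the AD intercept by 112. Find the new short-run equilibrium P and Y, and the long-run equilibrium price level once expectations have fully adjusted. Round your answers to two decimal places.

AD shifts left: new AD is Y = 2570 − 5P. With Pᵉ = 170, SRAS is Y = 1377 + 5P.
Short run: 2570 − 5P = 1377 + 5P gives 1193 = 10P, so P = 119.30 and Y = 2570 − 5P = 1973.50.
Y = 1973.50 is below potential 2227; expectations adjust and SRAS shifts right until Y = 2227.
Long run: on the new AD curve, 2227 = 2570 − 5P gives P = 68.60.

Short run: P = 119.30, Y = 1973.50. Long run: P = 68.60.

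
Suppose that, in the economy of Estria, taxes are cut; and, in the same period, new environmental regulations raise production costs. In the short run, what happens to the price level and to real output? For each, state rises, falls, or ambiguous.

The first event is a positive demand shock: AD shifts right, which by itself pushes P up and Y up.
The second is an adverse supply shock: SRAS shifts left, which by itself pushes P up and Y down.
Both shocks push P up, so P rises. The two shocks push Y in opposite directions, so the effect on Y is ambiguous.

Price level: rises; output: ambiguous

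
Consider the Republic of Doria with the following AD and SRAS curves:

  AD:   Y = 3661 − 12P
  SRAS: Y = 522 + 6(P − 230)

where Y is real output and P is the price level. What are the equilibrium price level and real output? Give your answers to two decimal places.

P = 251.06, Y = 648.33

Write SRAS as Y = 522 + 6P − 1380 = 6P − 858.
Set AD = SRAS: 3661 − 12P = 6P − 858, so 4519 = 18P and P = 251.06.
Substituting into AD, Y = 3661 − 12P = 648.33.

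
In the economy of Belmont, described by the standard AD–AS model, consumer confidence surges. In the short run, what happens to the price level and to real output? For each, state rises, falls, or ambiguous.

Price level: rises; output: rises

This is a positive demand shock: AD shifts right.
Moving along the upward-sloping SRAS curve, P rises and Y rises.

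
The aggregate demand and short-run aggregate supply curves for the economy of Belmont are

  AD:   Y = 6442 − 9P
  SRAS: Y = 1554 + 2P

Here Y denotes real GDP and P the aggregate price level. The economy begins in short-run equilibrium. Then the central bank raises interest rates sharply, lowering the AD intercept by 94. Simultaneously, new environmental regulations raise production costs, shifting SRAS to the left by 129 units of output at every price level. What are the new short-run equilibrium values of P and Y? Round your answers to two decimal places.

P = 447.55, Y = 2320.09

After both shocks: AD is Y = 6348 − 9P and SRAS is Y = 1425 + 2P.
Setting them equal: 4923 = 11P, so P = 447.55.
Substituting into AD, Y = 2320.09.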